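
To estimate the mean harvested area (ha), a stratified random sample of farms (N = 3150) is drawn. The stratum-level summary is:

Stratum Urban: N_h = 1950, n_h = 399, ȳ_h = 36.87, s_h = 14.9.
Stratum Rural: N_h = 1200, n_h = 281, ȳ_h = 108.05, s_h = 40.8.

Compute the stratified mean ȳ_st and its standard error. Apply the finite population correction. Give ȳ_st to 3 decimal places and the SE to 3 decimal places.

ȳ_st = Σ W_h ȳ_h = (1950·36.87 + 1200·108.05)/3150 = 63.98619
V̂(ȳ_st) = Σ W_h² (1 − n_h/N_h) s_h²/n_h, with W_h = N_h/N and N = 3150:
  stratum Urban: (1950/3150)²·(1 − 399/1950)·14.9²/399 = 0.1696
  stratum Rural: (1200/3150)²·(1 − 281/1200)·40.8²/281 = 0.6584
V̂(ȳ_st) = 0.827999
SE(ȳ_st) = √0.827999 = 0.909945

ȳ_st ≈ 63.986, SE ≈ 0.910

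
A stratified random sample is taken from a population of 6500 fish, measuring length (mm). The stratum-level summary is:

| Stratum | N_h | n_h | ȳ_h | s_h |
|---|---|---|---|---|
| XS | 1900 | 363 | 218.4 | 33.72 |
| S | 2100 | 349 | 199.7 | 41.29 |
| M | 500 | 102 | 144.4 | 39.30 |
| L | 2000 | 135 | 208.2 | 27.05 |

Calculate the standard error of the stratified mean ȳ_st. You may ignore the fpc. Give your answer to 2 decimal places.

V̂(ȳ_st) = Σ W_h² s_h²/n_h, with W_h = N_h/N and N = 6500:
  stratum XS: (1900/6500)²·33.72²/363 = 0.267639
  stratum S: (2100/6500)²·41.29²/349 = 0.50989
  stratum M: (500/6500)²·39.30²/102 = 0.089598
  stratum L: (2000/6500)²·27.05²/135 = 0.513138
V̂(ȳ_st) = 1.38026
SE(ȳ_st) = √1.38026 = 1.17485

SE(ȳ_st) ≈ 1.17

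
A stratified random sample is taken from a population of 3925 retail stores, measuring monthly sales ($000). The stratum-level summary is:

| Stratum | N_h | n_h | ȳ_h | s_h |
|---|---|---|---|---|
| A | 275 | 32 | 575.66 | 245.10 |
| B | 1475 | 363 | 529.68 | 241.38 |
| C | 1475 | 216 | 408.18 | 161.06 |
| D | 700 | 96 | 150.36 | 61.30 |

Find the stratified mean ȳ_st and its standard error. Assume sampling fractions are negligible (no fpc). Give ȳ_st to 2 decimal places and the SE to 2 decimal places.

ȳ_st = Σ W_h ȳ_h = (275·575.66 + 1475·529.68 + 1475·408.18 + 700·150.36)/3925 = 419.59287
V̂(ȳ_st) = Σ W_h² s_h²/n_h, with W_h = N_h/N and N = 3925:
  stratum A: (275/3925)²·245.10²/32 = 9.21558
  stratum B: (1475/3925)²·241.38²/363 = 22.6673
  stratum C: (1475/3925)²·161.06²/216 = 16.96
  stratum D: (700/3925)²·61.30²/96 = 1.24499
V̂(ȳ_st) = 50.0879
SE(ȳ_st) = √50.0879 = 7.07728

ȳ_st ≈ 419.59, SE ≈ 7.08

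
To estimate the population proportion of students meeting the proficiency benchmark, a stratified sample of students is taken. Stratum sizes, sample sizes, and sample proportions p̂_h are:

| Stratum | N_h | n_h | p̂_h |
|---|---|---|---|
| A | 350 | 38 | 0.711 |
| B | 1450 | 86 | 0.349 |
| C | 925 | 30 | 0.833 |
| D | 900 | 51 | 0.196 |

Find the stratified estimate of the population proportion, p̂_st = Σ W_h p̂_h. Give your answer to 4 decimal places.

N = 3625; stratum weights W_h = N_h/N.
p̂_st = Σ W_h p̂_h = (350·0.711 + 1450·0.349 + 925·0.833 + 900·0.196)/3625 = 0.46947

p̂_st ≈ 0.4695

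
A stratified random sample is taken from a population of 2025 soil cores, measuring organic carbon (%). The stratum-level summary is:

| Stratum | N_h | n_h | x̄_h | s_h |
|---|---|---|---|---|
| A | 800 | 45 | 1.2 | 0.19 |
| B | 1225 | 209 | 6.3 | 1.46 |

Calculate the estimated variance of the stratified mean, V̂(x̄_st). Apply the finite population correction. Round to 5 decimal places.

V̂(x̄_st) = Σ W_h² (1 − n_h/N_h) s_h²/n_h, with W_h = N_h/N and N = 2025:
  stratum A: (800/2025)²·(1 − 45/800)·0.19²/45 = 0.000118163
  stratum B: (1225/2025)²·(1 − 209/1225)·1.46²/209 = 0.00309556
V̂(x̄_st) = 0.00321372

V̂(x̄_st) ≈ 0.00321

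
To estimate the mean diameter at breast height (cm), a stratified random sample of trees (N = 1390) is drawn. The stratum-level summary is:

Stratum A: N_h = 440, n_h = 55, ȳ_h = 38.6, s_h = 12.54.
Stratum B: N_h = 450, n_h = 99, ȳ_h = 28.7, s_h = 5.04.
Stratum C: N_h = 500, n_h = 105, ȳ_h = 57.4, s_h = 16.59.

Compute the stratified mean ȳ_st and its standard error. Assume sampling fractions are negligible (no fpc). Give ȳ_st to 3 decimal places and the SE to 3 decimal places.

ȳ_st = Σ W_h ȳ_h = (440·38.6 + 450·28.7 + 500·57.4)/1390 = 42.15755
V̂(ȳ_st) = Σ W_h² s_h²/n_h, with W_h = N_h/N and N = 1390:
  stratum A: (440/1390)²·12.54²/55 = 0.286489
  stratum B: (450/1390)²·5.04²/99 = 0.0268919
  stratum C: (500/1390)²·16.59²/105 = 0.339167
V̂(ȳ_st) = 0.652548
SE(ȳ_st) = √0.652548 = 0.807805

ȳ_st ≈ 42.158, SE ≈ 0.808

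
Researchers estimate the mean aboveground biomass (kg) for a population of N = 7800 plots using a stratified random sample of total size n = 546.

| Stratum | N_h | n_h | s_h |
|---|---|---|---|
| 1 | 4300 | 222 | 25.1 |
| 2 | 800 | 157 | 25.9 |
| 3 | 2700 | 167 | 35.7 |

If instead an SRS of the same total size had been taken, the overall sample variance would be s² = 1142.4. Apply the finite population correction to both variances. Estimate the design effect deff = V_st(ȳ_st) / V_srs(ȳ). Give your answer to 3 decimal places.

deff ≈ 0.880

V̂(ȳ_st) = Σ W_h² (1 − n_h/N_h) s_h²/n_h, with W_h = N_h/N and N = 7800:
  stratum 1: (4300/7800)²·(1 − 222/4300)·25.1²/222 = 0.817939
  stratum 2: (800/7800)²·(1 − 157/800)·25.9²/157 = 0.0361253
  stratum 3: (2700/7800)²·(1 − 167/2700)·35.7²/167 = 0.857886
V_st = 1.71195
V_srs = (1 − 546/7800)·1142.4/546 = 1.94585
deff = V_st / V_srs = 1.71195/1.94585 = 0.8798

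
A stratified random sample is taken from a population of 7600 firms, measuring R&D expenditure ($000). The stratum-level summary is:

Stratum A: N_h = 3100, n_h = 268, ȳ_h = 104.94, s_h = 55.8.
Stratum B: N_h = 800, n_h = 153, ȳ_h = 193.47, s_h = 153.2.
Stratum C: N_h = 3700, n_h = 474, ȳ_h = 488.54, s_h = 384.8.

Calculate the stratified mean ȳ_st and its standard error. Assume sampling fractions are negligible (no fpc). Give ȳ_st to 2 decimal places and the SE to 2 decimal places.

ȳ_st ≈ 301.01, SE ≈ 8.81

ȳ_st = Σ W_h ȳ_h = (3100·104.94 + 800·193.47 + 3700·488.54)/7600 = 301.01158
V̂(ȳ_st) = Σ W_h² s_h²/n_h, with W_h = N_h/N and N = 7600:
  stratum A: (3100/7600)²·55.8²/268 = 1.93299
  stratum B: (800/7600)²·153.2²/153 = 1.69973
  stratum C: (3700/7600)²·384.8²/474 = 74.0403
V̂(ȳ_st) = 77.673
SE(ȳ_st) = √77.673 = 8.81323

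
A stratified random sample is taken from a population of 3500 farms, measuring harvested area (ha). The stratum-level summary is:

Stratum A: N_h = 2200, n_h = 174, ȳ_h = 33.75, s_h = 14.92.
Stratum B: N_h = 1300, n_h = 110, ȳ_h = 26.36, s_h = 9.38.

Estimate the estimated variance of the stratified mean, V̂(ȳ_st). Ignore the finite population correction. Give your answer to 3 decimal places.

V̂(ȳ_st) ≈ 0.616

V̂(ȳ_st) = Σ W_h² s_h²/n_h, with W_h = N_h/N and N = 3500:
  stratum A: (2200/3500)²·14.92²/174 = 0.505473
  stratum B: (1300/3500)²·9.38²/110 = 0.110348
V̂(ȳ_st) = 0.61582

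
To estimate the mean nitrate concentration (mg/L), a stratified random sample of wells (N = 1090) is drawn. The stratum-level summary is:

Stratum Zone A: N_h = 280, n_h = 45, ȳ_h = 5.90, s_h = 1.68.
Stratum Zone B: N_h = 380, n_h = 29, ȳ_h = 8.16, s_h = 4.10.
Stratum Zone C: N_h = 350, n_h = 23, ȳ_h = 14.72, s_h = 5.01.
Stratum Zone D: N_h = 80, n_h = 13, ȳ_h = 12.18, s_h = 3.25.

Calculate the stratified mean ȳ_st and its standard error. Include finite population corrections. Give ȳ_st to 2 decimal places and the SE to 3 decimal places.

ȳ_st ≈ 9.98, SE ≈ 0.421

ȳ_st = Σ W_h ȳ_h = (280·5.90 + 380·8.16 + 350·14.72 + 80·12.18)/1090 = 9.98092
V̂(ȳ_st) = Σ W_h² (1 − n_h/N_h) s_h²/n_h, with W_h = N_h/N and N = 1090:
  stratum Zone A: (280/1090)²·(1 − 45/280)·1.68²/45 = 0.00347359
  stratum Zone B: (380/1090)²·(1 − 29/380)·4.10²/29 = 0.065074
  stratum Zone C: (350/1090)²·(1 − 23/350)·5.01²/23 = 0.105126
  stratum Zone D: (80/1090)²·(1 − 13/80)·3.25²/13 = 0.00366552
V̂(ȳ_st) = 0.177339
SE(ȳ_st) = √0.177339 = 0.421117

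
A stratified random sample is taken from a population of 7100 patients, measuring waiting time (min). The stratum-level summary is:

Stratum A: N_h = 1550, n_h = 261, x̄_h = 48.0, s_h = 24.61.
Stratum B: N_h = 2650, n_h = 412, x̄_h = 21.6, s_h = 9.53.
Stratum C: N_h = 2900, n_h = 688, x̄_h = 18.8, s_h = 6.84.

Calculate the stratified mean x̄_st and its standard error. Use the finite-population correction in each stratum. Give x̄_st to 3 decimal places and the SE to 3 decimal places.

x̄_st = Σ W_h x̄_h = (1550·48.0 + 2650·21.6 + 2900·18.8)/7100 = 26.21972
V̂(x̄_st) = Σ W_h² (1 − n_h/N_h) s_h²/n_h, with W_h = N_h/N and N = 7100:
  stratum A: (1550/7100)²·(1 − 261/1550)·24.61²/261 = 0.0919709
  stratum B: (2650/7100)²·(1 − 412/2650)·9.53²/412 = 0.0259345
  stratum C: (2900/7100)²·(1 − 688/2900)·6.84²/688 = 0.00865347
V̂(x̄_st) = 0.126559
SE(x̄_st) = √0.126559 = 0.355751

x̄_st ≈ 26.220, SE ≈ 0.356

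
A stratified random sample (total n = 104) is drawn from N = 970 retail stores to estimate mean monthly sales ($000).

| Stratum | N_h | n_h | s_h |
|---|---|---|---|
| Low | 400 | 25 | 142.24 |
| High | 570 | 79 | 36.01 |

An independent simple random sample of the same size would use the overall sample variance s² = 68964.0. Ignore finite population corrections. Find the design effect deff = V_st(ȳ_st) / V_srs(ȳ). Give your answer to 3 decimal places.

deff ≈ 0.216

V̂(ȳ_st) = Σ W_h² s_h²/n_h, with W_h = N_h/N and N = 970:
  stratum Low: (400/970)²·142.24²/25 = 137.62
  stratum High: (570/970)²·36.01²/79 = 5.66794
V_st = 143.287
V_srs = s²/n = 68964.0/104 = 663.115
deff = V_st / V_srs = 143.287/663.115 = 0.2161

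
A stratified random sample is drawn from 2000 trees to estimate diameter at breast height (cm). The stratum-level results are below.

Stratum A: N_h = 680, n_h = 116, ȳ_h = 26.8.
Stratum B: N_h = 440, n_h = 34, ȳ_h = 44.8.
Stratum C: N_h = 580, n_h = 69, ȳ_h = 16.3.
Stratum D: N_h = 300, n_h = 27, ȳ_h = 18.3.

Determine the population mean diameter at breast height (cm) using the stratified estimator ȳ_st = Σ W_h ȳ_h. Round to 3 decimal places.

ȳ_st ≈ 26.440

N = Σ N_h = 2000. Stratum weights W_h = N_h/N.
ȳ_st = (680·26.8 + 440·44.8 + 580·16.3 + 300·18.3) / 2000 = 26.44000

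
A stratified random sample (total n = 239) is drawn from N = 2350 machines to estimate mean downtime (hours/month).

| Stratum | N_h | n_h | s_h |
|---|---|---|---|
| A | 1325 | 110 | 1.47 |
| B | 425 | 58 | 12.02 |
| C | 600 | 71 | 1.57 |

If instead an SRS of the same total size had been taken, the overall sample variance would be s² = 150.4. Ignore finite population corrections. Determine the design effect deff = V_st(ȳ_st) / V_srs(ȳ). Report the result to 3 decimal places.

deff ≈ 0.143

V̂(ȳ_st) = Σ W_h² s_h²/n_h, with W_h = N_h/N and N = 2350:
  stratum A: (1325/2350)²·1.47²/110 = 0.00624508
  stratum B: (425/2350)²·12.02²/58 = 0.0814748
  stratum C: (600/2350)²·1.57²/71 = 0.00226312
V_st = 0.089983
V_srs = s²/n = 150.4/239 = 0.629289
deff = V_st / V_srs = 0.089983/0.629289 = 0.1430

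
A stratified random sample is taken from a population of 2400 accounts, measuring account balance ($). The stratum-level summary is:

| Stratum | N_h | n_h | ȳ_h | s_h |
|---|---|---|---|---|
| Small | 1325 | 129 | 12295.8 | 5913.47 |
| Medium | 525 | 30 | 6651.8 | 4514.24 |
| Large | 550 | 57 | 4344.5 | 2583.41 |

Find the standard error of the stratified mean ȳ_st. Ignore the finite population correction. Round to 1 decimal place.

SE(ȳ_st) ≈ 348.2

V̂(ȳ_st) = Σ W_h² s_h²/n_h, with W_h = N_h/N and N = 2400:
  stratum Small: (1325/2400)²·5913.47²/129 = 82623.6
  stratum Medium: (525/2400)²·4514.24²/30 = 32504.6
  stratum Large: (550/2400)²·2583.41²/57 = 6149.14
V̂(ȳ_st) = 121277
SE(ȳ_st) = √121277 = 348.249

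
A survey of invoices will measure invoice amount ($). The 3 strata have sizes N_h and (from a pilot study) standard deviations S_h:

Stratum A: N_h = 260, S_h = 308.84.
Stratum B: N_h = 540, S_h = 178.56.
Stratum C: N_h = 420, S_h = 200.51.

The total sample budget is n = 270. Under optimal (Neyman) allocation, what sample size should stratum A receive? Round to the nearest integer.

Neyman allocation: n_h = n · N_h S_h / Σ N_i S_i, with n = 270.
  stratum A: N_h·S_h = 260·308.84 = 80298.40
  stratum B: N_h·S_h = 540·178.56 = 96422.40
  stratum C: N_h·S_h = 420·200.51 = 84214.20
Σ N_h S_h = 260935.00
n for stratum A = 270·80298.40/260935.00 = 83.088 → 83

83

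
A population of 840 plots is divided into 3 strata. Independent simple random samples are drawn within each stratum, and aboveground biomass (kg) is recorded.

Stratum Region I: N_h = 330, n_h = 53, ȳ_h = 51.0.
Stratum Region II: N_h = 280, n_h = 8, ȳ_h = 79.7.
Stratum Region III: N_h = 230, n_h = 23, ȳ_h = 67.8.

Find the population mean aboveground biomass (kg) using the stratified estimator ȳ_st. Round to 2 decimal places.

ȳ_st ≈ 65.17

N = Σ N_h = 840. Stratum weights W_h = N_h/N.
ȳ_st = (330·51.0 + 280·79.7 + 230·67.8) / 840 = 65.1667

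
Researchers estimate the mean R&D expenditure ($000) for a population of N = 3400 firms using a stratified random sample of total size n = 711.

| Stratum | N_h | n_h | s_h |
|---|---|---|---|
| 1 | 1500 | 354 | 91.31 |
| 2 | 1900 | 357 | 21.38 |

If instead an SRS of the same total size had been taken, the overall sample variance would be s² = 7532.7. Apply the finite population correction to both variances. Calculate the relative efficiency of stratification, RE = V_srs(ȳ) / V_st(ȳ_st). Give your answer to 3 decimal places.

V̂(ȳ_st) = Σ W_h² (1 − n_h/N_h) s_h²/n_h, with W_h = N_h/N and N = 3400:
  stratum 1: (1500/3400)²·(1 − 354/1500)·91.31²/354 = 3.50228
  stratum 2: (1900/3400)²·(1 − 357/1900)·21.38²/357 = 0.32472
V_st = 3.827
V_srs = (1 − 711/3400)·7532.7/711 = 8.37901
Relative efficiency = V_srs / V_st = 8.37901/3.827 = 2.1894

RE ≈ 2.189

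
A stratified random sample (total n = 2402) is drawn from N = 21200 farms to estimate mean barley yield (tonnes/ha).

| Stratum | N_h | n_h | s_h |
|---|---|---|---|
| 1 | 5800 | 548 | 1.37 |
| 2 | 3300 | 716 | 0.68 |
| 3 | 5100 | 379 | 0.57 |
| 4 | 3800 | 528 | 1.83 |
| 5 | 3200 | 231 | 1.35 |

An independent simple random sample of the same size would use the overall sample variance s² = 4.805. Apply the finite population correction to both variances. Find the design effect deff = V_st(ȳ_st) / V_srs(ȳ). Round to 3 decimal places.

V̂(ȳ_st) = Σ W_h² (1 − n_h/N_h) s_h²/n_h, with W_h = N_h/N and N = 21200:
  stratum 1: (5800/21200)²·(1 − 548/5800)·1.37²/548 = 0.000232136
  stratum 2: (3300/21200)²·(1 − 716/3300)·0.68²/716 = 1.22529e-05
  stratum 3: (5100/21200)²·(1 − 379/5100)·0.57²/379 = 4.59243e-05
  stratum 4: (3800/21200)²·(1 − 528/3800)·1.83²/528 = 0.000175466
  stratum 5: (3200/21200)²·(1 − 231/3200)·1.35²/231 = 0.00016678
V_st = 0.000632559
V_srs = (1 − 2402/21200)·4.805/2402 = 0.00177377
deff = V_st / V_srs = 0.000632559/0.00177377 = 0.3566

deff ≈ 0.357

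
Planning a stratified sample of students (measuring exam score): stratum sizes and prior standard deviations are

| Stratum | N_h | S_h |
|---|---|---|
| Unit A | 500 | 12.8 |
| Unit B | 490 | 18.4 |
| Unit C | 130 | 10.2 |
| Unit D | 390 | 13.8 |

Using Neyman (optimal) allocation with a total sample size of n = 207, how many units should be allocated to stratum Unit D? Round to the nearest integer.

50

Neyman allocation: n_h = n · N_h S_h / Σ N_i S_i, with n = 207.
  stratum Unit A: N_h·S_h = 500·12.8 = 6400.00
  stratum Unit B: N_h·S_h = 490·18.4 = 9016.00
  stratum Unit C: N_h·S_h = 130·10.2 = 1326.00
  stratum Unit D: N_h·S_h = 390·13.8 = 5382.00
Σ N_h S_h = 22124.00
n for stratum Unit D = 207·5382.00/22124.00 = 50.356 → 50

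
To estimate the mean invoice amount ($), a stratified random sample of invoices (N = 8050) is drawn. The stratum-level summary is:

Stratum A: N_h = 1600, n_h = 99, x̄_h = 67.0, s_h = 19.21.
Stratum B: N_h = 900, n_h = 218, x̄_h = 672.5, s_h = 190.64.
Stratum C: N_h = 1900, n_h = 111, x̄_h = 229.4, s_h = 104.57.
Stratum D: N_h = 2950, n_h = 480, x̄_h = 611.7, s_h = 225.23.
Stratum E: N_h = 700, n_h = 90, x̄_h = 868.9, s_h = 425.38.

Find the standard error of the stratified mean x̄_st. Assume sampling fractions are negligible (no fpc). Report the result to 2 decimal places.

SE(x̄_st) ≈ 6.09

V̂(x̄_st) = Σ W_h² s_h²/n_h, with W_h = N_h/N and N = 8050:
  stratum A: (1600/8050)²·19.21²/99 = 0.147254
  stratum B: (900/8050)²·190.64²/218 = 2.08384
  stratum C: (1900/8050)²·104.57²/111 = 5.48791
  stratum D: (2950/8050)²·225.23²/480 = 14.1927
  stratum E: (700/8050)²·425.38²/90 = 15.2025
V̂(x̄_st) = 37.1142
SE(x̄_st) = √37.1142 = 6.09214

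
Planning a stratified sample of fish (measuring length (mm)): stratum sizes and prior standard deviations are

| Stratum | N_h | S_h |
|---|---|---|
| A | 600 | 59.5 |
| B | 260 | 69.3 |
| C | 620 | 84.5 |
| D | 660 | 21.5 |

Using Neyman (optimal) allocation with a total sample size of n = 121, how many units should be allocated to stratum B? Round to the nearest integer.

Neyman allocation: n_h = n · N_h S_h / Σ N_i S_i, with n = 121.
  stratum A: N_h·S_h = 600·59.5 = 35700.00
  stratum B: N_h·S_h = 260·69.3 = 18018.00
  stratum C: N_h·S_h = 620·84.5 = 52390.00
  stratum D: N_h·S_h = 660·21.5 = 14190.00
Σ N_h S_h = 120298.00
n for stratum B = 121·18018.00/120298.00 = 18.123 → 18

18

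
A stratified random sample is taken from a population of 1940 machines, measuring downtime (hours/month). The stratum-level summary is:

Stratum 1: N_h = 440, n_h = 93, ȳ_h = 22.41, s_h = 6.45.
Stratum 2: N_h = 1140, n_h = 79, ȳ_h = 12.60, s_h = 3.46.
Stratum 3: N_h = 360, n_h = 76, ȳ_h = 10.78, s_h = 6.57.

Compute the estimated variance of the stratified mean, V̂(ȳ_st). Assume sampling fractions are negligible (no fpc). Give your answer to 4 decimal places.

V̂(ȳ_st) = Σ W_h² s_h²/n_h, with W_h = N_h/N and N = 1940:
  stratum 1: (440/1940)²·6.45²/93 = 0.0230112
  stratum 2: (1140/1940)²·3.46²/79 = 0.0523277
  stratum 3: (360/1940)²·6.57²/76 = 0.0195577
V̂(ȳ_st) = 0.0948966

V̂(ȳ_st) ≈ 0.0949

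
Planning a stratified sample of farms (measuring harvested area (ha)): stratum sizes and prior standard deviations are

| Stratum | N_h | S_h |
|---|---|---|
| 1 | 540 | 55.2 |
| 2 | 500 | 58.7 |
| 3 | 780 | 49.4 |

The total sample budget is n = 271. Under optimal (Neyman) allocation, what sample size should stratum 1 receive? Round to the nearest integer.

Neyman allocation: n_h = n · N_h S_h / Σ N_i S_i, with n = 271.
  stratum 1: N_h·S_h = 540·55.2 = 29808.00
  stratum 2: N_h·S_h = 500·58.7 = 29350.00
  stratum 3: N_h·S_h = 780·49.4 = 38532.00
Σ N_h S_h = 97690.00
n for stratum 1 = 271·29808.00/97690.00 = 82.690 → 83

83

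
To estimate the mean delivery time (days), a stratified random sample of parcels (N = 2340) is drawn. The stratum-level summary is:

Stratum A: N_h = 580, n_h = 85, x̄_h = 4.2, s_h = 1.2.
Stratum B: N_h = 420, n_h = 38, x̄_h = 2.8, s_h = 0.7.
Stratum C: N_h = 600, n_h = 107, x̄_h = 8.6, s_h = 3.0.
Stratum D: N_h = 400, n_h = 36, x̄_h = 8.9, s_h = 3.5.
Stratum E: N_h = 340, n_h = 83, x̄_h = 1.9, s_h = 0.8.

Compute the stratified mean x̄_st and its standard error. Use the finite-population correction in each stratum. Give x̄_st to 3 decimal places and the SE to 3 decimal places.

x̄_st = Σ W_h x̄_h = (580·4.2 + 420·2.8 + 600·8.6 + 400·8.9 + 340·1.9)/2340 = 5.54615
V̂(x̄_st) = Σ W_h² (1 − n_h/N_h) s_h²/n_h, with W_h = N_h/N and N = 2340:
  stratum A: (580/2340)²·(1 − 85/580)·1.2²/85 = 0.00088827
  stratum B: (420/2340)²·(1 − 38/420)·0.7²/38 = 0.000377827
  stratum C: (600/2340)²·(1 − 107/600)·3.0²/107 = 0.00454386
  stratum D: (400/2340)²·(1 − 36/400)·3.5²/36 = 0.00904822
  stratum E: (340/2340)²·(1 − 83/340)·0.8²/83 = 0.00012305
V̂(x̄_st) = 0.0149812
SE(x̄_st) = √0.0149812 = 0.122398

x̄_st ≈ 5.546, SE ≈ 0.122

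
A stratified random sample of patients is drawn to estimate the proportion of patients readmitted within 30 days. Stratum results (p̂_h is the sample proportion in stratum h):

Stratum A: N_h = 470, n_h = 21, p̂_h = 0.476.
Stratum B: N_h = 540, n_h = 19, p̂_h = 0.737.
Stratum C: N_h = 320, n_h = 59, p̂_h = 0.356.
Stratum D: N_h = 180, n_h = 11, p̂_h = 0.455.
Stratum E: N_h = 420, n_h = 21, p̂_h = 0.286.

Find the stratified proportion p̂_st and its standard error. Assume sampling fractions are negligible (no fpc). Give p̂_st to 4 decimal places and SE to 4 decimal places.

N = 1930; stratum weights W_h = N_h/N.
p̂_st = Σ W_h p̂_h = (470·0.476 + 540·0.737 + 320·0.356 + 180·0.455 + 420·0.286)/1930 = 0.48582
V̂(p̂_st) = Σ W_h² p̂_h(1−p̂_h)/(n_h−1):
  stratum A: (470/1930)²·0.476·0.524/20 = 0.000739587
  stratum B: (540/1930)²·0.737·0.263/18 = 0.000842992
  stratum C: (320/1930)²·0.356·0.644/58 = 0.000108666
  stratum D: (180/1930)²·0.455·0.545/10 = 0.000215694
  stratum E: (420/1930)²·0.286·0.714/20 = 0.000483524
V̂(p̂_st) = 0.00239046; SE = √V̂ = 0.0488924

p̂_st ≈ 0.4858, SE ≈ 0.0489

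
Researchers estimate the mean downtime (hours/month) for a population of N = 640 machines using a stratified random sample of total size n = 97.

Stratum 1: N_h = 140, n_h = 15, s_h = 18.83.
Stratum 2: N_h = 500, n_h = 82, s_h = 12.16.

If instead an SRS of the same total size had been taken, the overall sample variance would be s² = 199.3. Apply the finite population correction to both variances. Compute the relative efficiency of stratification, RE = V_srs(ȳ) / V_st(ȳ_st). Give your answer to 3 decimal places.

RE ≈ 0.903

V̂(ȳ_st) = Σ W_h² (1 − n_h/N_h) s_h²/n_h, with W_h = N_h/N and N = 640:
  stratum 1: (140/640)²·(1 − 15/140)·18.83²/15 = 1.00992
  stratum 2: (500/640)²·(1 − 82/500)·12.16²/82 = 0.92011
V_st = 1.93003
V_srs = (1 − 97/640)·199.3/97 = 1.74323
Relative efficiency = V_srs / V_st = 1.74323/1.93003 = 0.9032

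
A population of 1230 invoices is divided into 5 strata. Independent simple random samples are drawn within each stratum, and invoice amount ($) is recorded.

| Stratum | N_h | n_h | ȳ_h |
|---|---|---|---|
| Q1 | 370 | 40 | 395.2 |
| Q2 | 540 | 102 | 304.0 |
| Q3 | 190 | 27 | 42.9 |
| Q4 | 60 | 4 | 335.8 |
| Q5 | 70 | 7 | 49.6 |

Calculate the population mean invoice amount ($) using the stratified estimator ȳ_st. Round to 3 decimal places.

N = Σ N_h = 1230. Stratum weights W_h = N_h/N.
ȳ_st = (370·395.2 + 540·304.0 + 190·42.9 + 60·335.8 + 70·49.6) / 1230 = 278.17480

ȳ_st ≈ 278.175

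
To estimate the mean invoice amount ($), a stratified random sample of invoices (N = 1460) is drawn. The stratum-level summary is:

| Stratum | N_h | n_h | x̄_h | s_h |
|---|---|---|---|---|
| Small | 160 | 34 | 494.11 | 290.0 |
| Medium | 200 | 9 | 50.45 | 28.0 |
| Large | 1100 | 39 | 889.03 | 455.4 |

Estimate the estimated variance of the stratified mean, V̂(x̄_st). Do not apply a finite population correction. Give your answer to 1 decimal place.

V̂(x̄_st) = Σ W_h² s_h²/n_h, with W_h = N_h/N and N = 1460:
  stratum Small: (160/1460)²·290.0²/34 = 29.7065
  stratum Medium: (200/1460)²·28.0²/9 = 1.63466
  stratum Large: (1100/1460)²·455.4²/39 = 3018.57
V̂(x̄_st) = 3049.91

V̂(x̄_st) ≈ 3049.9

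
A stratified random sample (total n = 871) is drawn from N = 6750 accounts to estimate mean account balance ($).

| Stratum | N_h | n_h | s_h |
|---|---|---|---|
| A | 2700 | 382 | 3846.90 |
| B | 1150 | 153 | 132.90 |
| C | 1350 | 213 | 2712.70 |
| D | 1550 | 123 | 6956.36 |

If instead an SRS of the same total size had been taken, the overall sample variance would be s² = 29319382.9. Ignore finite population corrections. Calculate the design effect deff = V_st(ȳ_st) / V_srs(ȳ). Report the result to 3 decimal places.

V̂(ȳ_st) = Σ W_h² s_h²/n_h, with W_h = N_h/N and N = 6750:
  stratum A: (2700/6750)²·3846.90²/382 = 6198.38
  stratum B: (1150/6750)²·132.90²/153 = 3.35079
  stratum C: (1350/6750)²·2712.70²/213 = 1381.92
  stratum D: (1550/6750)²·6956.36²/123 = 20745.1
V_st = 28328.7
V_srs = s²/n = 29319382.9/871 = 33661.7
deff = V_st / V_srs = 28328.7/33661.7 = 0.8416

deff ≈ 0.842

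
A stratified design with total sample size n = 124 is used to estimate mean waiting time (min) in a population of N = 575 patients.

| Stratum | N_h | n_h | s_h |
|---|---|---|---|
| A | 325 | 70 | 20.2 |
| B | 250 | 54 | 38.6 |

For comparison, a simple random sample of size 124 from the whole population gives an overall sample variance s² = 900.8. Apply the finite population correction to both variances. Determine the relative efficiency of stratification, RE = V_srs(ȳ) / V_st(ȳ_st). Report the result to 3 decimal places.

V̂(ȳ_st) = Σ W_h² (1 − n_h/N_h) s_h²/n_h, with W_h = N_h/N and N = 575:
  stratum A: (325/575)²·(1 − 70/325)·20.2²/70 = 1.46114
  stratum B: (250/575)²·(1 − 54/250)·38.6²/54 = 4.08923
V_st = 5.55037
V_srs = (1 − 124/575)·900.8/124 = 5.69791
Relative efficiency = V_srs / V_st = 5.69791/5.55037 = 1.0266

RE ≈ 1.027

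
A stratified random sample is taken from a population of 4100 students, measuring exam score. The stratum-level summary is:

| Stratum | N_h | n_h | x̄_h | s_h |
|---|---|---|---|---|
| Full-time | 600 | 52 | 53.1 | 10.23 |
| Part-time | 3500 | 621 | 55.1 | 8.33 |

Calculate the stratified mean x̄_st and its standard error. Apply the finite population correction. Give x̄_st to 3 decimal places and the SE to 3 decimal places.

x̄_st = Σ W_h x̄_h = (600·53.1 + 3500·55.1)/4100 = 54.80732
V̂(x̄_st) = Σ W_h² (1 − n_h/N_h) s_h²/n_h, with W_h = N_h/N and N = 4100:
  stratum Full-time: (600/4100)²·(1 − 52/600)·10.23²/52 = 0.0393652
  stratum Part-time: (3500/4100)²·(1 − 621/3500)·8.33²/621 = 0.0669793
V̂(x̄_st) = 0.106344
SE(x̄_st) = √0.106344 = 0.326105

x̄_st ≈ 54.807, SE ≈ 0.326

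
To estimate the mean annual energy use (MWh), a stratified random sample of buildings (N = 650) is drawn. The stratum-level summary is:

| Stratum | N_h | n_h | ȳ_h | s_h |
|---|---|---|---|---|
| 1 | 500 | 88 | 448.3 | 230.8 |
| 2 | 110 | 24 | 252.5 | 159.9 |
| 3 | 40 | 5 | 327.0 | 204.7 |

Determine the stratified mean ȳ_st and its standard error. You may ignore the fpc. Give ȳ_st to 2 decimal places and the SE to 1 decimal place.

ȳ_st = Σ W_h ȳ_h = (500·448.3 + 110·252.5 + 40·327.0)/650 = 407.70000
V̂(ȳ_st) = Σ W_h² s_h²/n_h, with W_h = N_h/N and N = 650:
  stratum 1: (500/650)²·230.8²/88 = 358.181
  stratum 2: (110/650)²·159.9²/24 = 30.5102
  stratum 3: (40/650)²·204.7²/5 = 31.7365
V̂(ȳ_st) = 420.427
SE(ȳ_st) = √420.427 = 20.5043

ȳ_st ≈ 407.70, SE ≈ 20.5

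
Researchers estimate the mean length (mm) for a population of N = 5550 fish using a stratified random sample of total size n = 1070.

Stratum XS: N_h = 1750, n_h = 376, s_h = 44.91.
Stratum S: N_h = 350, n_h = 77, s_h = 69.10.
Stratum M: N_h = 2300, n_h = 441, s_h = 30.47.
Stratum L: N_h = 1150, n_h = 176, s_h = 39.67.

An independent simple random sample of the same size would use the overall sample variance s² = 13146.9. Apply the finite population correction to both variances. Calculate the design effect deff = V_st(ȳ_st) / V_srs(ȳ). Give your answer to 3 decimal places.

V̂(ȳ_st) = Σ W_h² (1 − n_h/N_h) s_h²/n_h, with W_h = N_h/N and N = 5550:
  stratum XS: (1750/5550)²·(1 − 376/1750)·44.91²/376 = 0.418733
  stratum S: (350/5550)²·(1 − 77/350)·69.10²/77 = 0.192358
  stratum M: (2300/5550)²·(1 − 441/2300)·30.47²/441 = 0.292232
  stratum L: (1150/5550)²·(1 − 176/1150)·39.67²/176 = 0.325149
V_st = 1.22847
V_srs = (1 − 1070/5550)·13146.9/1070 = 9.91801
deff = V_st / V_srs = 1.22847/9.91801 = 0.1239

deff ≈ 0.124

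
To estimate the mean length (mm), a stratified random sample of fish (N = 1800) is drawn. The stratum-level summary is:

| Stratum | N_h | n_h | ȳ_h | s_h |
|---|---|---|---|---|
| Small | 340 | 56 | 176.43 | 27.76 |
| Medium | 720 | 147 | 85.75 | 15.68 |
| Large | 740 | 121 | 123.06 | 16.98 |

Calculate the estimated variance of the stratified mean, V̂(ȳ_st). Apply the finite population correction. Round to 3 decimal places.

V̂(ȳ_st) ≈ 0.960

V̂(ȳ_st) = Σ W_h² (1 − n_h/N_h) s_h²/n_h, with W_h = N_h/N and N = 1800:
  stratum Small: (340/1800)²·(1 − 56/340)·27.76²/56 = 0.410113
  stratum Medium: (720/1800)²·(1 − 147/720)·15.68²/147 = 0.212969
  stratum Large: (740/1800)²·(1 − 121/740)·16.98²/121 = 0.336874
V̂(ȳ_st) = 0.959956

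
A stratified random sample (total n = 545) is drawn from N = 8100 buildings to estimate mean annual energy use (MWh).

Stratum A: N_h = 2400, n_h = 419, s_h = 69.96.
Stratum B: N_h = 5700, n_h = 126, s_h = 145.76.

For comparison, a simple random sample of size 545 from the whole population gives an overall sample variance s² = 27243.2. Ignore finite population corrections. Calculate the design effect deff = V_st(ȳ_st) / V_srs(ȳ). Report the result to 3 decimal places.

V̂(ȳ_st) = Σ W_h² s_h²/n_h, with W_h = N_h/N and N = 8100:
  stratum A: (2400/8100)²·69.96²/419 = 1.02551
  stratum B: (5700/8100)²·145.76²/126 = 83.4999
V_st = 84.5254
V_srs = s²/n = 27243.2/545 = 49.9875
deff = V_st / V_srs = 84.5254/49.9875 = 1.6909

deff ≈ 1.691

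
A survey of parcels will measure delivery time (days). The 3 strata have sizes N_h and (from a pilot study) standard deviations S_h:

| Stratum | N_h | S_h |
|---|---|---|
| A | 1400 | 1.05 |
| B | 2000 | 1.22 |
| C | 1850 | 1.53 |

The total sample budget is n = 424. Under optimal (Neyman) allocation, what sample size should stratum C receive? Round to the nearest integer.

178

Neyman allocation: n_h = n · N_h S_h / Σ N_i S_i, with n = 424.
  stratum A: N_h·S_h = 1400·1.05 = 1470.00
  stratum B: N_h·S_h = 2000·1.22 = 2440.00
  stratum C: N_h·S_h = 1850·1.53 = 2830.50
Σ N_h S_h = 6740.50
n for stratum C = 424·2830.50/6740.50 = 178.048 → 178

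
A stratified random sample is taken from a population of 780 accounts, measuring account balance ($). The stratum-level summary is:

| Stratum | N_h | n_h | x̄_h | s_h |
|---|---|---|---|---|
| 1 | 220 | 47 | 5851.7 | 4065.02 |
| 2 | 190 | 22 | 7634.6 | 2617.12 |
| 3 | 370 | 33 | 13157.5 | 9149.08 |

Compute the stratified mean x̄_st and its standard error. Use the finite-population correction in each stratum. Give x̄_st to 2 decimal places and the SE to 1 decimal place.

x̄_st ≈ 9751.57, SE ≈ 747.1

x̄_st = Σ W_h x̄_h = (220·5851.7 + 190·7634.6 + 370·13157.5)/780 = 9751.56795
V̂(x̄_st) = Σ W_h² (1 − n_h/N_h) s_h²/n_h, with W_h = N_h/N and N = 780:
  stratum 1: (220/780)²·(1 − 47/220)·4065.02²/47 = 21994.1
  stratum 2: (190/780)²·(1 − 22/190)·2617.12²/22 = 16334.2
  stratum 3: (370/780)²·(1 − 33/370)·9149.08²/33 = 519856
V̂(x̄_st) = 558185
SE(x̄_st) = √558185 = 747.118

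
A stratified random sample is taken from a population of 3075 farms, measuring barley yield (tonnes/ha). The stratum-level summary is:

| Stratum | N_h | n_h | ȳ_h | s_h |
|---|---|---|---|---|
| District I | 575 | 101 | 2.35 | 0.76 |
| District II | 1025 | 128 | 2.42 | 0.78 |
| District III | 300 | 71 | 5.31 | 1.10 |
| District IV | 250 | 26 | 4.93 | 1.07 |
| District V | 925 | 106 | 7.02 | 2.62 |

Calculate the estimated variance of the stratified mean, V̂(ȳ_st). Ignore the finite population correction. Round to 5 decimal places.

V̂(ȳ_st) = Σ W_h² s_h²/n_h, with W_h = N_h/N and N = 3075:
  stratum District I: (575/3075)²·0.76²/101 = 0.000199964
  stratum District II: (1025/3075)²·0.78²/128 = 0.000528125
  stratum District III: (300/3075)²·1.10²/71 = 0.000162211
  stratum District IV: (250/3075)²·1.07²/26 = 0.000291061
  stratum District V: (925/3075)²·2.62²/106 = 0.0058599
V̂(ȳ_st) = 0.00704126

V̂(ȳ_st) ≈ 0.00704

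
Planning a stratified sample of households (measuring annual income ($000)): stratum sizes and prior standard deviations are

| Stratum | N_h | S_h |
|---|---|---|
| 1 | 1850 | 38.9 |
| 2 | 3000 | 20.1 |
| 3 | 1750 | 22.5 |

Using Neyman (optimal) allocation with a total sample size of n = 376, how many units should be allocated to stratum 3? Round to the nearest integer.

86

Neyman allocation: n_h = n · N_h S_h / Σ N_i S_i, with n = 376.
  stratum 1: N_h·S_h = 1850·38.9 = 71965.00
  stratum 2: N_h·S_h = 3000·20.1 = 60300.00
  stratum 3: N_h·S_h = 1750·22.5 = 39375.00
Σ N_h S_h = 171640.00
n for stratum 3 = 376·39375.00/171640.00 = 86.256 → 86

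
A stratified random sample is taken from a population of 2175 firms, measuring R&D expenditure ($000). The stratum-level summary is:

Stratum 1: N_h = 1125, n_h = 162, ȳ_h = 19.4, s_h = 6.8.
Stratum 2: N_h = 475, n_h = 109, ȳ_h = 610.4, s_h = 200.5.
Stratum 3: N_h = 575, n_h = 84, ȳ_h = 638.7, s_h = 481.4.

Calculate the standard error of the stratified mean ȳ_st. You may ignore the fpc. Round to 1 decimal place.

SE(ȳ_st) ≈ 14.5

V̂(ȳ_st) = Σ W_h² s_h²/n_h, with W_h = N_h/N and N = 2175:
  stratum 1: (1125/2175)²·6.8²/162 = 0.0763641
  stratum 2: (475/2175)²·200.5²/109 = 17.5902
  stratum 3: (575/2175)²·481.4²/84 = 192.819
V̂(ȳ_st) = 210.486
SE(ȳ_st) = √210.486 = 14.5081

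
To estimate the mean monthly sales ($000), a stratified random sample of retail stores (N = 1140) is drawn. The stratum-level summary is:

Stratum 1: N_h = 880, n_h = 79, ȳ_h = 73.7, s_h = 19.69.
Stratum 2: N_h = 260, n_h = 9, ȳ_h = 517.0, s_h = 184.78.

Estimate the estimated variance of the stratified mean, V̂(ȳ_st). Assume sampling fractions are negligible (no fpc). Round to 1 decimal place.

V̂(ȳ_st) ≈ 200.3

V̂(ȳ_st) = Σ W_h² s_h²/n_h, with W_h = N_h/N and N = 1140:
  stratum 1: (880/1140)²·19.69²/79 = 2.92429
  stratum 2: (260/1140)²·184.78²/9 = 197.335
V̂(ȳ_st) = 200.259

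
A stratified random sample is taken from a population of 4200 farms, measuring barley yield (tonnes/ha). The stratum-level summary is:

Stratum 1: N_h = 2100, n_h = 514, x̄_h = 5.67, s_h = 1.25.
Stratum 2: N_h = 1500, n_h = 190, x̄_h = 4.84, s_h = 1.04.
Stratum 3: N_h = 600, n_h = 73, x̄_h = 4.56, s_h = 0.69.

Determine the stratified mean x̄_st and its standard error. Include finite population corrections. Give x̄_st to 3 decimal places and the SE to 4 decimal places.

x̄_st = Σ W_h x̄_h = (2100·5.67 + 1500·4.84 + 600·4.56)/4200 = 5.21500
V̂(x̄_st) = Σ W_h² (1 − n_h/N_h) s_h²/n_h, with W_h = N_h/N and N = 4200:
  stratum 1: (2100/4200)²·(1 − 514/2100)·1.25²/514 = 0.000573959
  stratum 2: (1500/4200)²·(1 − 190/1500)·1.04²/190 = 0.000634128
  stratum 3: (600/4200)²·(1 − 73/600)·0.69²/73 = 0.000116906
V̂(x̄_st) = 0.00132499
SE(x̄_st) = √0.00132499 = 0.0364005

x̄_st ≈ 5.215, SE ≈ 0.0364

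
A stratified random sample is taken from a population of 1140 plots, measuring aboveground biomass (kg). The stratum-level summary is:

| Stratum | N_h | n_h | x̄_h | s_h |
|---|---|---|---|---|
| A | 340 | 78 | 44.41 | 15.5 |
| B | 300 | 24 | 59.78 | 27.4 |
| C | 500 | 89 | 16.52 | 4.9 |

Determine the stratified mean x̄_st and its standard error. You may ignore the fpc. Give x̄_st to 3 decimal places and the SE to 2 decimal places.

x̄_st ≈ 36.222, SE ≈ 1.58

x̄_st = Σ W_h x̄_h = (340·44.41 + 300·59.78 + 500·16.52)/1140 = 36.22228
V̂(x̄_st) = Σ W_h² s_h²/n_h, with W_h = N_h/N and N = 1140:
  stratum A: (340/1140)²·15.5²/78 = 0.273979
  stratum B: (300/1140)²·27.4²/24 = 2.16632
  stratum C: (500/1140)²·4.9²/89 = 0.0518958
V̂(x̄_st) = 2.4922
SE(x̄_st) = √2.4922 = 1.57867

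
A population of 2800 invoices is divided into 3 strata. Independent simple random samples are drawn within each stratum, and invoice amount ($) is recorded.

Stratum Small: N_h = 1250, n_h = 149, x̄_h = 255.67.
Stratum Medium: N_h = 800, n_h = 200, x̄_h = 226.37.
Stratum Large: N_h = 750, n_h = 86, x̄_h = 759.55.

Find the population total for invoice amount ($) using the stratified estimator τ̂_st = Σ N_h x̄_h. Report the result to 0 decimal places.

τ̂_st = Σ N_h x̄_h = 1250·255.67 + 800·226.37 + 750·759.55 = 1070346

τ̂_st ≈ 1070346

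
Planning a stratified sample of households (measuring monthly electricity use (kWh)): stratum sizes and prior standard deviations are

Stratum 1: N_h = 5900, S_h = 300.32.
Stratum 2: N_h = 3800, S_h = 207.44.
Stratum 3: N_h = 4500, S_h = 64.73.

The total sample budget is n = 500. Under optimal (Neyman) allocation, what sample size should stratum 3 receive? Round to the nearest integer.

51

Neyman allocation: n_h = n · N_h S_h / Σ N_i S_i, with n = 500.
  stratum 1: N_h·S_h = 5900·300.32 = 1771888.00
  stratum 2: N_h·S_h = 3800·207.44 = 788272.00
  stratum 3: N_h·S_h = 4500·64.73 = 291285.00
Σ N_h S_h = 2851445.00
n for stratum 3 = 500·291285.00/2851445.00 = 51.077 → 51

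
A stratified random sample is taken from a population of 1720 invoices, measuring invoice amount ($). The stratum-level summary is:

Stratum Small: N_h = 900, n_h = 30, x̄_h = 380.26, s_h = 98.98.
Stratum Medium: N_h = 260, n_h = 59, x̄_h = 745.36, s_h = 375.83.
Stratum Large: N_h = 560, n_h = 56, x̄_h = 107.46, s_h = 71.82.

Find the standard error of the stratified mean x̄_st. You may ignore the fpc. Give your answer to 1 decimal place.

SE(x̄_st) ≈ 12.4

V̂(x̄_st) = Σ W_h² s_h²/n_h, with W_h = N_h/N and N = 1720:
  stratum Small: (900/1720)²·98.98²/30 = 89.4132
  stratum Medium: (260/1720)²·375.83²/59 = 54.7042
  stratum Large: (560/1720)²·71.82²/56 = 9.76387
V̂(x̄_st) = 153.881
SE(x̄_st) = √153.881 = 12.4049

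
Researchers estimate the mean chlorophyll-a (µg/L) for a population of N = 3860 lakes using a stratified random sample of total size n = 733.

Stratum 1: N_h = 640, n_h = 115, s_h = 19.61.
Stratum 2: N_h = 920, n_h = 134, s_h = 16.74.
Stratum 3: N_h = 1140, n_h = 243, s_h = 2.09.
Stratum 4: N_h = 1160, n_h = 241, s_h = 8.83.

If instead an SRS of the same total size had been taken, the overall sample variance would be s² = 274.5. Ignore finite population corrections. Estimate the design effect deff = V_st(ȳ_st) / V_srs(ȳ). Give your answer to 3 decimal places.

deff ≈ 0.645

V̂(ȳ_st) = Σ W_h² s_h²/n_h, with W_h = N_h/N and N = 3860:
  stratum 1: (640/3860)²·19.61²/115 = 0.0919269
  stratum 2: (920/3860)²·16.74²/134 = 0.118797
  stratum 3: (1140/3860)²·2.09²/243 = 0.00156791
  stratum 4: (1160/3860)²·8.83²/241 = 0.0292177
V_st = 0.24151
V_srs = s²/n = 274.5/733 = 0.374488
deff = V_st / V_srs = 0.24151/0.374488 = 0.6449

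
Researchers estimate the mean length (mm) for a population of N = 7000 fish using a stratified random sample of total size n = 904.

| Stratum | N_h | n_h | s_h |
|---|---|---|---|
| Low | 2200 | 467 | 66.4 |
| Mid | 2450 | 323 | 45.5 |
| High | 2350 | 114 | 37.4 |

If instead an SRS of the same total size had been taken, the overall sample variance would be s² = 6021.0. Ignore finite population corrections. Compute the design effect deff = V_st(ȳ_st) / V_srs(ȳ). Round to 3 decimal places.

deff ≈ 0.466

V̂(ȳ_st) = Σ W_h² s_h²/n_h, with W_h = N_h/N and N = 7000:
  stratum Low: (2200/7000)²·66.4²/467 = 0.932542
  stratum Mid: (2450/7000)²·45.5²/323 = 0.785157
  stratum High: (2350/7000)²·37.4²/114 = 1.38286
V_st = 3.10056
V_srs = s²/n = 6021.0/904 = 6.6604
deff = V_st / V_srs = 3.10056/6.6604 = 0.4655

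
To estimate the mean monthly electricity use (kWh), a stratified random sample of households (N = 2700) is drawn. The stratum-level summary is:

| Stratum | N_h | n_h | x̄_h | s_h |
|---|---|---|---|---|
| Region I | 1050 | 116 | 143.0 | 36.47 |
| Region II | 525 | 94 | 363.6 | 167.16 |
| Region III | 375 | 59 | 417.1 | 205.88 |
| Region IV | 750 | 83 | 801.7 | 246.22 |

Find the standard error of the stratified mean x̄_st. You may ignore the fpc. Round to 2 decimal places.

SE(x̄_st) ≈ 9.12

V̂(x̄_st) = Σ W_h² s_h²/n_h, with W_h = N_h/N and N = 2700:
  stratum Region I: (1050/2700)²·36.47²/116 = 1.73406
  stratum Region II: (525/2700)²·167.16²/94 = 11.239
  stratum Region III: (375/2700)²·205.88²/59 = 13.8583
  stratum Region IV: (750/2700)²·246.22²/83 = 56.359
V̂(x̄_st) = 83.1904
SE(x̄_st) = √83.1904 = 9.12088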